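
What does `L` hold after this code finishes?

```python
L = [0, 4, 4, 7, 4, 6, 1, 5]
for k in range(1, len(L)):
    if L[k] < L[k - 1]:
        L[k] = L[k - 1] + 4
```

[0, 4, 4, 7, 11, 15, 19, 23]

k=1: 4>=0, unchanged → [0, 4, 4, 7, 4, 6, 1, 5]
k=2: 4>=4, unchanged → [0, 4, 4, 7, 4, 6, 1, 5]
k=3: 7>=4, unchanged → [0, 4, 4, 7, 4, 6, 1, 5]
k=4: 4<7, L[4] = 7+4 = 11 → [0, 4, 4, 7, 11, 6, 1, 5]
k=5: 6<11, L[5] = 11+4 = 15 → [0, 4, 4, 7, 11, 15, 1, 5]
k=6: 1<15, L[6] = 15+4 = 19 → [0, 4, 4, 7, 11, 15, 19, 5]
k=7: 5<19, L[7] = 19+4 = 23 → [0, 4, 4, 7, 11, 15, 19, 23]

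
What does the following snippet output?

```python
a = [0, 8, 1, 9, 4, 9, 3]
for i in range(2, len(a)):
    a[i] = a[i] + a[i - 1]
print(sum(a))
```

122

i=2: a[2] = 1+8 = 9 → [0, 8, 9, 9, 4, 9, 3]
i=3: a[3] = 9+9 = 18 → [0, 8, 9, 18, 4, 9, 3]
i=4: a[4] = 4+18 = 22 → [0, 8, 9, 18, 22, 9, 3]
i=5: a[5] = 9+22 = 31 → [0, 8, 9, 18, 22, 31, 3]
i=6: a[6] = 3+31 = 34 → [0, 8, 9, 18, 22, 31, 34]
sum = 122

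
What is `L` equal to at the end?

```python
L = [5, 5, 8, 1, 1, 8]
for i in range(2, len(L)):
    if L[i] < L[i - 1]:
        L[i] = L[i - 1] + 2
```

[5, 5, 8, 10, 12, 14]

i=2: 8>=5, unchanged → [5, 5, 8, 1, 1, 8]
i=3: 1<8, L[3] = 8+2 = 10 → [5, 5, 8, 10, 1, 8]
i=4: 1<10, L[4] = 10+2 = 12 → [5, 5, 8, 10, 12, 8]
i=5: 8<12, L[5] = 12+2 = 14 → [5, 5, 8, 10, 12, 14]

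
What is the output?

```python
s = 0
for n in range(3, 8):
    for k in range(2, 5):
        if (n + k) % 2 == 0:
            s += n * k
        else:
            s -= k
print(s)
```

n=3,k=2: odd sum, s = 0-2 = -2
n=3,k=3: even sum, s = (-2)+9 = 7
n=3,k=4: odd sum, s = 7-4 = 3
n=4,k=2: even sum, s = 3+8 = 11
n=4,k=3: odd sum, s = 11-3 = 8
n=4,k=4: even sum, s = 8+16 = 24
n=5,k=2: odd sum, s = 24-2 = 22
n=5,k=3: even sum, s = 22+15 = 37
n=5,k=4: odd sum, s = 37-4 = 33
n=6,k=2: even sum, s = 33+12 = 45
n=6,k=3: odd sum, s = 45-3 = 42
n=6,k=4: even sum, s = 42+24 = 66
n=7,k=2: odd sum, s = 66-2 = 64
n=7,k=3: even sum, s = 64+21 = 85
n=7,k=4: odd sum, s = 85-4 = 81

81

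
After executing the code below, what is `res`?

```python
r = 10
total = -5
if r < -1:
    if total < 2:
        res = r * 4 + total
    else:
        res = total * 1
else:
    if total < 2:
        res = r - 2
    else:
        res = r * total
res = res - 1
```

r=10, total=-5
r < -1 is False; total < 2 is True
→ res = r - 2 = 8
res = 8-1 = 7

7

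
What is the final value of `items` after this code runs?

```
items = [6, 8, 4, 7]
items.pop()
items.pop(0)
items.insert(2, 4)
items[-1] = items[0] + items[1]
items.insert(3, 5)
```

pop() removes 7 → [6, 8, 4]
pop(0) removes 6 → [8, 4]
insert 4 at 2 → [8, 4, 4]
items[-1] = items[0]+items[1] = 8+4 = 12 → [8, 4, 12]
insert 5 at 3 → [8, 4, 12, 5]

[8, 4, 12, 5]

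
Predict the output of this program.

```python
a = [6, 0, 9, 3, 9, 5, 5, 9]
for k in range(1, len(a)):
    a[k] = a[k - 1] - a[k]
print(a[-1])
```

k=1: a[1] = 6-0 = 6 → [6, 6, 9, 3, 9, 5, 5, 9]
k=2: a[2] = 6-9 = -3 → [6, 6, -3, 3, 9, 5, 5, 9]
k=3: a[3] = (-3)-3 = -6 → [6, 6, -3, -6, 9, 5, 5, 9]
k=4: a[4] = (-6)-9 = -15 → [6, 6, -3, -6, -15, 5, 5, 9]
k=5: a[5] = (-15)-5 = -20 → [6, 6, -3, -6, -15, -20, 5, 9]
k=6: a[6] = (-20)-5 = -25 → [6, 6, -3, -6, -15, -20, -25, 9]
k=7: a[7] = (-25)-9 = -34 → [6, 6, -3, -6, -15, -20, -25, -34]

-34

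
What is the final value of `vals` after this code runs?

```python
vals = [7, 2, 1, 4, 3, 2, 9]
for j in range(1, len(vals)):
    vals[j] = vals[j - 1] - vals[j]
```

[7, 5, 4, 0, -3, -5, -14]

j=1: vals[1] = 7-2 = 5 → [7, 5, 1, 4, 3, 2, 9]
j=2: vals[2] = 5-1 = 4 → [7, 5, 4, 4, 3, 2, 9]
j=3: vals[3] = 4-4 = 0 → [7, 5, 4, 0, 3, 2, 9]
j=4: vals[4] = 0-3 = -3 → [7, 5, 4, 0, -3, 2, 9]
j=5: vals[5] = (-3)-2 = -5 → [7, 5, 4, 0, -3, -5, 9]
j=6: vals[6] = (-5)-9 = -14 → [7, 5, 4, 0, -3, -5, -14]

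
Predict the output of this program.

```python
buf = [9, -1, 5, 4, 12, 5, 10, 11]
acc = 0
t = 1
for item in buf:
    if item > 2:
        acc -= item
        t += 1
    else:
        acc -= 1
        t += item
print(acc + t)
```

item=9: >2, acc = 0-9 = -9; t=2
item=-1: not >2, acc = (-9)-1 = -10; t=1
item=5: >2, acc = (-10)-5 = -15; t=2
item=4: >2, acc = (-15)-4 = -19; t=3
item=12: >2, acc = (-19)-12 = -31; t=4
item=5: >2, acc = (-31)-5 = -36; t=5
item=10: >2, acc = (-36)-10 = -46; t=6
item=11: >2, acc = (-46)-11 = -57; t=7
acc+t = (-57)+7 = -50

-50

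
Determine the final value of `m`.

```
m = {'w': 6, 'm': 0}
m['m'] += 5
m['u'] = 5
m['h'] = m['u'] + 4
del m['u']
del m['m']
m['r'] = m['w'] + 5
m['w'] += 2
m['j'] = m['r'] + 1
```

{'w': 8, 'h': 9, 'r': 11, 'j': 12}

m['m'] = 0+5 = 5 → {'w': 6, 'm': 5}
m['u'] = 5 → {'w': 6, 'm': 5, 'u': 5}
m['h'] = m['u']+4 = 9 → {'w': 6, 'm': 5, 'u': 5, 'h': 9}
del 'u' → {'w': 6, 'm': 5, 'h': 9}
del 'm' → {'w': 6, 'h': 9}
m['r'] = m['w']+5 = 11 → {'w': 6, 'h': 9, 'r': 11}
m['w'] = 6+2 = 8 → {'w': 8, 'h': 9, 'r': 11}
m['j'] = m['r']+1 = 12 → {'w': 8, 'h': 9, 'r': 11, 'j': 12}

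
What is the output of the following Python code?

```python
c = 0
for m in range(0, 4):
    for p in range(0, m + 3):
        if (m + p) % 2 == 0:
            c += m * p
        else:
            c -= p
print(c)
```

m=0,p=0: even sum, c = 0+0 = 0
m=0,p=1: odd sum, c = 0-1 = -1
m=0,p=2: even sum, c = (-1)+0 = -1
m=1,p=0: odd sum, c = (-1)-0 = -1
m=1,p=1: even sum, c = (-1)+1 = 0
m=1,p=2: odd sum, c = 0-2 = -2
m=1,p=3: even sum, c = (-2)+3 = 1
m=2,p=0: even sum, c = 1+0 = 1
m=2,p=1: odd sum, c = 1-1 = 0
m=2,p=2: even sum, c = 0+4 = 4
m=2,p=3: odd sum, c = 4-3 = 1
m=2,p=4: even sum, c = 1+8 = 9
m=3,p=0: odd sum, c = 9-0 = 9
m=3,p=1: even sum, c = 9+3 = 12
m=3,p=2: odd sum, c = 12-2 = 10
m=3,p=3: even sum, c = 10+9 = 19
m=3,p=4: odd sum, c = 19-4 = 15
m=3,p=5: even sum, c = 15+15 = 30

30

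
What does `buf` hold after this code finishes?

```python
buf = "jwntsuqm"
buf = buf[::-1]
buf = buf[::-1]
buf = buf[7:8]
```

reverse → 'mqustnwj'
reverse → 'jwntsuqm'
slice [7:8] → 'm'

'm'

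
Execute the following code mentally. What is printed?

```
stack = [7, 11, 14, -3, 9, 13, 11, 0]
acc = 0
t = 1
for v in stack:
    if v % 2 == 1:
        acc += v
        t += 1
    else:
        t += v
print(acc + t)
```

69

v=7: odd, acc = 0+7 = 7; t=2
v=11: odd, acc = 7+11 = 18; t=3
v=14: not odd; t=17
v=-3: odd, acc = 18+(-3) = 15; t=18
v=9: odd, acc = 15+9 = 24; t=19
v=13: odd, acc = 24+13 = 37; t=20
v=11: odd, acc = 37+11 = 48; t=21
v=0: not odd; t=21
acc+t = 48+21 = 69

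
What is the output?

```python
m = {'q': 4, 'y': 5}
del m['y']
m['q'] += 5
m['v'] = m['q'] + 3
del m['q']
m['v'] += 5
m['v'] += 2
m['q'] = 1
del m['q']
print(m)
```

del 'y' → {'q': 4}
m['q'] = 4+5 = 9 → {'q': 9}
m['v'] = m['q']+3 = 12 → {'q': 9, 'v': 12}
del 'q' → {'v': 12}
m['v'] = 12+5 = 17 → {'v': 17}
m['v'] = 17+2 = 19 → {'v': 19}
m['q'] = 1 → {'v': 19, 'q': 1}
del 'q' → {'v': 19}

{'v': 19}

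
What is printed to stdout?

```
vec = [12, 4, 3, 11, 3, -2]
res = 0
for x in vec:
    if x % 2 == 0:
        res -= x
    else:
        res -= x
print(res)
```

x=12: even, res = 0-12 = -12
x=4: even, res = (-12)-4 = -16
x=3: not even, res = (-16)-3 = -19
x=11: not even, res = (-19)-11 = -30
x=3: not even, res = (-30)-3 = -33
x=-2: even, res = (-33)-(-2) = -31

-31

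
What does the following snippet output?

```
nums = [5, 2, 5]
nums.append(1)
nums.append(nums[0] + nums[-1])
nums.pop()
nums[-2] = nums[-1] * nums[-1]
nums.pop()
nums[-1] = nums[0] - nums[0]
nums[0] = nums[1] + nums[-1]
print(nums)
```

[2, 2, 0]

append 1 → [5, 2, 5, 1]
append nums[0]+nums[-1] = 5+1 = 6 → [5, 2, 5, 1, 6]
pop() removes 6 → [5, 2, 5, 1]
nums[-2] = nums[-1]*nums[-1] = 1*1 = 1 → [5, 2, 1, 1]
pop() removes 1 → [5, 2, 1]
nums[-1] = nums[0]-nums[0] = 5-5 = 0 → [5, 2, 0]
nums[0] = nums[1]+nums[-1] = 2+0 = 2 → [2, 2, 0]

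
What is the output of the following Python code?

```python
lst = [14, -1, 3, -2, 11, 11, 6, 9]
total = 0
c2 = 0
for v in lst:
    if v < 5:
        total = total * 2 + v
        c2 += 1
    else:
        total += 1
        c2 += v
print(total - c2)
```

v=14: not <5, total = 0+1 = 1; c2=14
v=-1: <5, total = 1*2+(-1) = 1; c2=15
v=3: <5, total = 1*2+3 = 5; c2=16
v=-2: <5, total = 5*2+(-2) = 8; c2=17
v=11: not <5, total = 8+1 = 9; c2=28
v=11: not <5, total = 9+1 = 10; c2=39
v=6: not <5, total = 10+1 = 11; c2=45
v=9: not <5, total = 11+1 = 12; c2=54
total-c2 = 12-54 = -42

-42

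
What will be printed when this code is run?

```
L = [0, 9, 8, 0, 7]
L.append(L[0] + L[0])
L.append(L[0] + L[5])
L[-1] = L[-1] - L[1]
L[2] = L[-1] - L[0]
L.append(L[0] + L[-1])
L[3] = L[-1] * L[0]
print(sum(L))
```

append L[0]+L[0] = 0+0 = 0 → [0, 9, 8, 0, 7, 0]
append L[0]+L[5] = 0+0 = 0 → [0, 9, 8, 0, 7, 0, 0]
L[-1] = L[-1]-L[1] = 0-9 = -9 → [0, 9, 8, 0, 7, 0, -9]
L[2] = L[-1]-L[0] = (-9)-0 = -9 → [0, 9, -9, 0, 7, 0, -9]
append L[0]+L[-1] = 0+(-9) = -9 → [0, 9, -9, 0, 7, 0, -9, -9]
L[3] = L[-1]*L[0] = (-9)*0 = 0 → [0, 9, -9, 0, 7, 0, -9, -9]
sum = -11

-11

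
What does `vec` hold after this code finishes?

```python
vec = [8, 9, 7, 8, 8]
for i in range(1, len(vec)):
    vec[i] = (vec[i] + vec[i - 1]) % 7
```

[8, 3, 3, 4, 5]

i=1: vec[1] = (9+8)%7 = 3 → [8, 3, 7, 8, 8]
i=2: vec[2] = (7+3)%7 = 3 → [8, 3, 3, 8, 8]
i=3: vec[3] = (8+3)%7 = 4 → [8, 3, 3, 4, 8]
i=4: vec[4] = (8+4)%7 = 5 → [8, 3, 3, 4, 5]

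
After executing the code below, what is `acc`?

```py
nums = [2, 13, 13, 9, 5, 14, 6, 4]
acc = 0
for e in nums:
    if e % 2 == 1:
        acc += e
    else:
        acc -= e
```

14

e=2: not odd, acc = 0-2 = -2
e=13: odd, acc = (-2)+13 = 11
e=13: odd, acc = 11+13 = 24
e=9: odd, acc = 24+9 = 33
e=5: odd, acc = 33+5 = 38
e=14: not odd, acc = 38-14 = 24
e=6: not odd, acc = 24-6 = 18
e=4: not odd, acc = 18-4 = 14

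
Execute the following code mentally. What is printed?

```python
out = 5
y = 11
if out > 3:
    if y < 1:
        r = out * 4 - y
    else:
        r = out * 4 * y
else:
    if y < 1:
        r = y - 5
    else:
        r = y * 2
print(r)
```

out=5, y=11
out > 3 is True; y < 1 is False
→ r = out * 4 * y = 220

220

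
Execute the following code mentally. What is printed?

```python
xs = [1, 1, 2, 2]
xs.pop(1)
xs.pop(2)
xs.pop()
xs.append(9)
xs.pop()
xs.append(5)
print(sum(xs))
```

6

pop(1) removes 1 → [1, 2, 2]
pop(2) removes 2 → [1, 2]
pop() removes 2 → [1]
append 9 → [1, 9]
pop() removes 9 → [1]
append 5 → [1, 5]
sum = 6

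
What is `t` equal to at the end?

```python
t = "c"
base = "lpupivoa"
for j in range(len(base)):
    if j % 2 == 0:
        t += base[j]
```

j=0: add 'l' → 'cl'
j=1: skip
j=2: add 'u' → 'clu'
j=3: skip
j=4: add 'i' → 'clui'
j=5: skip
j=6: add 'o' → 'cluio'
j=7: skip

'cluio'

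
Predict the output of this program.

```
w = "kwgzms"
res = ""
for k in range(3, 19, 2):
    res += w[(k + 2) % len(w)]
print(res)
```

k=3: add w[5]='s' → 's'
k=5: add w[1]='w' → 'sw'
k=7: add w[3]='z' → 'swz'
k=9: add w[5]='s' → 'swzs'
k=11: add w[1]='w' → 'swzsw'
k=13: add w[3]='z' → 'swzswz'
k=15: add w[5]='s' → 'swzswzs'
k=17: add w[1]='w' → 'swzswzsw'

swzswzsw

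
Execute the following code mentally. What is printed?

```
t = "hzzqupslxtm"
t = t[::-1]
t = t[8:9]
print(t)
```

z

reverse → 'mtxlspuqzzh'
slice [8:9] → 'z'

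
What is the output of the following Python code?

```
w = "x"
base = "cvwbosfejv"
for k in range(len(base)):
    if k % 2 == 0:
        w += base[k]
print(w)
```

xcwofj

k=0: add 'c' → 'xc'
k=1: skip
k=2: add 'w' → 'xcw'
k=3: skip
k=4: add 'o' → 'xcwo'
k=5: skip
k=6: add 'f' → 'xcwof'
k=7: skip
k=8: add 'j' → 'xcwofj'
k=9: skip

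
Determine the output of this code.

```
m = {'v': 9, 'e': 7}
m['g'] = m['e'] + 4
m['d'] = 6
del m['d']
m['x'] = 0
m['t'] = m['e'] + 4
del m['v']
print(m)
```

{'e': 7, 'g': 11, 'x': 0, 't': 11}

m['g'] = m['e']+4 = 11 → {'v': 9, 'e': 7, 'g': 11}
m['d'] = 6 → {'v': 9, 'e': 7, 'g': 11, 'd': 6}
del 'd' → {'v': 9, 'e': 7, 'g': 11}
m['x'] = 0 → {'v': 9, 'e': 7, 'g': 11, 'x': 0}
m['t'] = m['e']+4 = 11 → {'v': 9, 'e': 7, 'g': 11, 'x': 0, 't': 11}
del 'v' → {'e': 7, 'g': 11, 'x': 0, 't': 11}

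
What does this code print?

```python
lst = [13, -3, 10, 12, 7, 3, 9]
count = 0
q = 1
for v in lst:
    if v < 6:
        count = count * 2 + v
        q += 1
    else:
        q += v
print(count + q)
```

51

v=13: not <6; q=14
v=-3: <6, count = 0*2+(-3) = -3; q=15
v=10: not <6; q=25
v=12: not <6; q=37
v=7: not <6; q=44
v=3: <6, count = (-3)*2+3 = -3; q=45
v=9: not <6; q=54
count+q = (-3)+54 = 51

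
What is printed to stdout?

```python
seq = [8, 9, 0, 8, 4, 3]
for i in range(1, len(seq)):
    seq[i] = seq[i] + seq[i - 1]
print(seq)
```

i=1: seq[1] = 9+8 = 17 → [8, 17, 0, 8, 4, 3]
i=2: seq[2] = 0+17 = 17 → [8, 17, 17, 8, 4, 3]
i=3: seq[3] = 8+17 = 25 → [8, 17, 17, 25, 4, 3]
i=4: seq[4] = 4+25 = 29 → [8, 17, 17, 25, 29, 3]
i=5: seq[5] = 3+29 = 32 → [8, 17, 17, 25, 29, 32]

[8, 17, 17, 25, 29, 32]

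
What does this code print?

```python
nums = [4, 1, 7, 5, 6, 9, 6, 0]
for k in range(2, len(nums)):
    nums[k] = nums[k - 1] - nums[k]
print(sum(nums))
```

k=2: nums[2] = 1-7 = -6 → [4, 1, -6, 5, 6, 9, 6, 0]
k=3: nums[3] = (-6)-5 = -11 → [4, 1, -6, -11, 6, 9, 6, 0]
k=4: nums[4] = (-11)-6 = -17 → [4, 1, -6, -11, -17, 9, 6, 0]
k=5: nums[5] = (-17)-9 = -26 → [4, 1, -6, -11, -17, -26, 6, 0]
k=6: nums[6] = (-26)-6 = -32 → [4, 1, -6, -11, -17, -26, -32, 0]
k=7: nums[7] = (-32)-0 = -32 → [4, 1, -6, -11, -17, -26, -32, -32]
sum = -119

-119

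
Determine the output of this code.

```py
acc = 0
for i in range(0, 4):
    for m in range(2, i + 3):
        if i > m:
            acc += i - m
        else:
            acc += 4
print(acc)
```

i=0,m=2: not 0>2, acc = 0+4 = 4
i=1,m=2: not 1>2, acc = 4+4 = 8
i=1,m=3: not 1>3, acc = 8+4 = 12
i=2,m=2: not 2>2, acc = 12+4 = 16
i=2,m=3: not 2>3, acc = 16+4 = 20
i=2,m=4: not 2>4, acc = 20+4 = 24
i=3,m=2: 3>2, acc = 24+1 = 25
i=3,m=3: not 3>3, acc = 25+4 = 29
i=3,m=4: not 3>4, acc = 29+4 = 33
i=3,m=5: not 3>5, acc = 33+4 = 37

37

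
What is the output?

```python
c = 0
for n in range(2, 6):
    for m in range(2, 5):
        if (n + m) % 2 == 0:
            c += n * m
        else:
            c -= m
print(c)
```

n=2,m=2: even sum, c = 0+4 = 4
n=2,m=3: odd sum, c = 4-3 = 1
n=2,m=4: even sum, c = 1+8 = 9
n=3,m=2: odd sum, c = 9-2 = 7
n=3,m=3: even sum, c = 7+9 = 16
n=3,m=4: odd sum, c = 16-4 = 12
n=4,m=2: even sum, c = 12+8 = 20
n=4,m=3: odd sum, c = 20-3 = 17
n=4,m=4: even sum, c = 17+16 = 33
n=5,m=2: odd sum, c = 33-2 = 31
n=5,m=3: even sum, c = 31+15 = 46
n=5,m=4: odd sum, c = 46-4 = 42

42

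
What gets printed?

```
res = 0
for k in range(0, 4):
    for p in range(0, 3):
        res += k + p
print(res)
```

30

k=0,p=0: res = 0+0 = 0
k=0,p=1: res = 0+1 = 1
k=0,p=2: res = 1+2 = 3
k=1,p=0: res = 3+1 = 4
k=1,p=1: res = 4+2 = 6
k=1,p=2: res = 6+3 = 9
k=2,p=0: res = 9+2 = 11
k=2,p=1: res = 11+3 = 14
k=2,p=2: res = 14+4 = 18
k=3,p=0: res = 18+3 = 21
k=3,p=1: res = 21+4 = 25
k=3,p=2: res = 25+5 = 30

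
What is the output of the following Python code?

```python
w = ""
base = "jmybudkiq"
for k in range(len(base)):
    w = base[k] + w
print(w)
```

k=0: prepend 'j' → 'j'
k=1: prepend 'm' → 'mj'
k=2: prepend 'y' → 'ymj'
k=3: prepend 'b' → 'bymj'
k=4: prepend 'u' → 'ubymj'
k=5: prepend 'd' → 'dubymj'
k=6: prepend 'k' → 'kdubymj'
k=7: prepend 'i' → 'ikdubymj'
k=8: prepend 'q' → 'qikdubymj'

qikdubymj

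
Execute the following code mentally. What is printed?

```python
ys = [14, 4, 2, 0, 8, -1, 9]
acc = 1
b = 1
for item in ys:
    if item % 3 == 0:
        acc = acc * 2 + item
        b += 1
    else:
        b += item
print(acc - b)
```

item=14: not %3==0; b=15
item=4: not %3==0; b=19
item=2: not %3==0; b=21
item=0: %3==0, acc = 1*2+0 = 2; b=22
item=8: not %3==0; b=30
item=-1: not %3==0; b=29
item=9: %3==0, acc = 2*2+9 = 13; b=30
acc-b = 13-30 = -17

-17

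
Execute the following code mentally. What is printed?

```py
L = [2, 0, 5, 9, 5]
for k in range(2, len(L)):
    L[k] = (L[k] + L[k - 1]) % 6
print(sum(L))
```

k=2: L[2] = (5+0)%6 = 5 → [2, 0, 5, 9, 5]
k=3: L[3] = (9+5)%6 = 2 → [2, 0, 5, 2, 5]
k=4: L[4] = (5+2)%6 = 1 → [2, 0, 5, 2, 1]
sum = 10

10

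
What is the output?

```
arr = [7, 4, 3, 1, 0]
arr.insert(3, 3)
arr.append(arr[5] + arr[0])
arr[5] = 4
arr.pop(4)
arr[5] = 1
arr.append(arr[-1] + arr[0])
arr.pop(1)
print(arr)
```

[7, 3, 3, 4, 1, 8]

insert 3 at 3 → [7, 4, 3, 3, 1, 0]
append arr[5]+arr[0] = 0+7 = 7 → [7, 4, 3, 3, 1, 0, 7]
arr[5] = 4 → [7, 4, 3, 3, 1, 4, 7]
pop(4) removes 1 → [7, 4, 3, 3, 4, 7]
arr[5] = 1 → [7, 4, 3, 3, 4, 1]
append arr[-1]+arr[0] = 1+7 = 8 → [7, 4, 3, 3, 4, 1, 8]
pop(1) removes 4 → [7, 3, 3, 4, 1, 8]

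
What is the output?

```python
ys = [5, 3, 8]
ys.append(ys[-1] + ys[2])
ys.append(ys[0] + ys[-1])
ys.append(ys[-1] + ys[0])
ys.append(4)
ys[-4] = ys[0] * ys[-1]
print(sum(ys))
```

append ys[-1]+ys[2] = 8+8 = 16 → [5, 3, 8, 16]
append ys[0]+ys[-1] = 5+16 = 21 → [5, 3, 8, 16, 21]
append ys[-1]+ys[0] = 21+5 = 26 → [5, 3, 8, 16, 21, 26]
append 4 → [5, 3, 8, 16, 21, 26, 4]
ys[-4] = ys[0]*ys[-1] = 5*4 = 20 → [5, 3, 8, 20, 21, 26, 4]
sum = 87

87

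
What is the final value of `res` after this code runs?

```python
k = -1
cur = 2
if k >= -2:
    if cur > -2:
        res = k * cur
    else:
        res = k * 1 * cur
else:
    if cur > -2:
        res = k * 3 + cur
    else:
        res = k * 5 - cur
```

-2

k=-1, cur=2
k >= -2 is True; cur > -2 is True
→ res = k * cur = -2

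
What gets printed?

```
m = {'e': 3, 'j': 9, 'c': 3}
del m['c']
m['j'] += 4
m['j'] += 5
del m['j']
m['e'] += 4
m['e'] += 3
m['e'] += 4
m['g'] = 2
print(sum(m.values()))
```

16

del 'c' → {'e': 3, 'j': 9}
m['j'] = 9+4 = 13 → {'e': 3, 'j': 13}
m['j'] = 13+5 = 18 → {'e': 3, 'j': 18}
del 'j' → {'e': 3}
m['e'] = 3+4 = 7 → {'e': 7}
m['e'] = 7+3 = 10 → {'e': 10}
m['e'] = 10+4 = 14 → {'e': 14}
m['g'] = 2 → {'e': 14, 'g': 2}
sum of values = 16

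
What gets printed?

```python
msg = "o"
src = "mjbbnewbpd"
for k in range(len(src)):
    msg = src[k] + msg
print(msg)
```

k=0: prepend 'm' → 'mo'
k=1: prepend 'j' → 'jmo'
k=2: prepend 'b' → 'bjmo'
k=3: prepend 'b' → 'bbjmo'
k=4: prepend 'n' → 'nbbjmo'
k=5: prepend 'e' → 'enbbjmo'
k=6: prepend 'w' → 'wenbbjmo'
k=7: prepend 'b' → 'bwenbbjmo'
k=8: prepend 'p' → 'pbwenbbjmo'
k=9: prepend 'd' → 'dpbwenbbjmo'

dpbwenbbjmo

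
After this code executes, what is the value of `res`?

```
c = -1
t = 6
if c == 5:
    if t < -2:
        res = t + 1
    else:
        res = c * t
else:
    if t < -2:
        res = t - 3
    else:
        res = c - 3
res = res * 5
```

c=-1, t=6
c == 5 is False; t < -2 is False
→ res = c - 3 = -4
res = (-4)*5 = -20

-20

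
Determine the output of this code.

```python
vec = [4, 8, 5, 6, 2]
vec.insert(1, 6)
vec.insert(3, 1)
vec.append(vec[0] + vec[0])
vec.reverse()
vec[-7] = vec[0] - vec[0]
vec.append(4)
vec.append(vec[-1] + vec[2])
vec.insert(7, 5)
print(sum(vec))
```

insert 6 at 1 → [4, 6, 8, 5, 6, 2]
insert 1 at 3 → [4, 6, 8, 1, 5, 6, 2]
append vec[0]+vec[0] = 4+4 = 8 → [4, 6, 8, 1, 5, 6, 2, 8]
reverse → [8, 2, 6, 5, 1, 8, 6, 4]
vec[-7] = vec[0]-vec[0] = 8-8 = 0 → [8, 0, 6, 5, 1, 8, 6, 4]
append 4 → [8, 0, 6, 5, 1, 8, 6, 4, 4]
append vec[-1]+vec[2] = 4+6 = 10 → [8, 0, 6, 5, 1, 8, 6, 4, 4, 10]
insert 5 at 7 → [8, 0, 6, 5, 1, 8, 6, 5, 4, 4, 10]
sum = 57

57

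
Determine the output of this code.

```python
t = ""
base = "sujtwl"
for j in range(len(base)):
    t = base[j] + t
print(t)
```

lwtjus

j=0: prepend 's' → 's'
j=1: prepend 'u' → 'us'
j=2: prepend 'j' → 'jus'
j=3: prepend 't' → 'tjus'
j=4: prepend 'w' → 'wtjus'
j=5: prepend 'l' → 'lwtjus'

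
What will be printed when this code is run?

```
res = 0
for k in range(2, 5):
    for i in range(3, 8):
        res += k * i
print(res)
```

k=2,i=3: res = 0+6 = 6
k=2,i=4: res = 6+8 = 14
k=2,i=5: res = 14+10 = 24
k=2,i=6: res = 24+12 = 36
k=2,i=7: res = 36+14 = 50
k=3,i=3: res = 50+9 = 59
k=3,i=4: res = 59+12 = 71
k=3,i=5: res = 71+15 = 86
k=3,i=6: res = 86+18 = 104
k=3,i=7: res = 104+21 = 125
k=4,i=3: res = 125+12 = 137
k=4,i=4: res = 137+16 = 153
k=4,i=5: res = 153+20 = 173
k=4,i=6: res = 173+24 = 197
k=4,i=7: res = 197+28 = 225

225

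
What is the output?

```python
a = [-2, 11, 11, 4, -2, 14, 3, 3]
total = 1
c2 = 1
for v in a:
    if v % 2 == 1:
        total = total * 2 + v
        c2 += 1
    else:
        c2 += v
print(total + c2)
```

v=-2: not odd; c2=-1
v=11: odd, total = 1*2+11 = 13; c2=0
v=11: odd, total = 13*2+11 = 37; c2=1
v=4: not odd; c2=5
v=-2: not odd; c2=3
v=14: not odd; c2=17
v=3: odd, total = 37*2+3 = 77; c2=18
v=3: odd, total = 77*2+3 = 157; c2=19
total+c2 = 157+19 = 176

176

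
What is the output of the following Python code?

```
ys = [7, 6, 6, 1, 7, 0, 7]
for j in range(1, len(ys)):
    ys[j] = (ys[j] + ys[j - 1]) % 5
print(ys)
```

j=1: ys[1] = (6+7)%5 = 3 → [7, 3, 6, 1, 7, 0, 7]
j=2: ys[2] = (6+3)%5 = 4 → [7, 3, 4, 1, 7, 0, 7]
j=3: ys[3] = (1+4)%5 = 0 → [7, 3, 4, 0, 7, 0, 7]
j=4: ys[4] = (7+0)%5 = 2 → [7, 3, 4, 0, 2, 0, 7]
j=5: ys[5] = (0+2)%5 = 2 → [7, 3, 4, 0, 2, 2, 7]
j=6: ys[6] = (7+2)%5 = 4 → [7, 3, 4, 0, 2, 2, 4]

[7, 3, 4, 0, 2, 2, 4]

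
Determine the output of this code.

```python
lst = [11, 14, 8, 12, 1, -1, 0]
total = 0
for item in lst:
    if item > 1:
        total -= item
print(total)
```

item=11: >1, total = 0-11 = -11
item=14: >1, total = (-11)-14 = -25
item=8: >1, total = (-25)-8 = -33
item=12: >1, total = (-33)-12 = -45
item=1: not >1
item=-1: not >1
item=0: not >1

-45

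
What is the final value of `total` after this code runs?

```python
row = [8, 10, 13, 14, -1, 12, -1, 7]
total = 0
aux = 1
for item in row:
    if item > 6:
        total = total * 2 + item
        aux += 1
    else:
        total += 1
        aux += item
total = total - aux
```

item=8: >6, total = 0*2+8 = 8; aux=2
item=10: >6, total = 8*2+10 = 26; aux=3
item=13: >6, total = 26*2+13 = 65; aux=4
item=14: >6, total = 65*2+14 = 144; aux=5
item=-1: not >6, total = 144+1 = 145; aux=4
item=12: >6, total = 145*2+12 = 302; aux=5
item=-1: not >6, total = 302+1 = 303; aux=4
item=7: >6, total = 303*2+7 = 613; aux=5
total-aux = 613-5 = 608

608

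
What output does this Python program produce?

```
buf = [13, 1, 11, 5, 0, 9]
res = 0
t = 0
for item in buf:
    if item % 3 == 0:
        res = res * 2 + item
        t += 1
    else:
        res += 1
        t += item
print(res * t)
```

item=13: not %3==0, res = 0+1 = 1; t=13
item=1: not %3==0, res = 1+1 = 2; t=14
item=11: not %3==0, res = 2+1 = 3; t=25
item=5: not %3==0, res = 3+1 = 4; t=30
item=0: %3==0, res = 4*2+0 = 8; t=31
item=9: %3==0, res = 8*2+9 = 25; t=32
res*t = 25*32 = 800

800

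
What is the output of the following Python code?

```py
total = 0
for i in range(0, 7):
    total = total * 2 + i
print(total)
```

120

i=0: total = 0*2+0 = 0
i=1: total = 0*2+1 = 1
i=2: total = 1*2+2 = 4
i=3: total = 4*2+3 = 11
i=4: total = 11*2+4 = 26
i=5: total = 26*2+5 = 57
i=6: total = 57*2+6 = 120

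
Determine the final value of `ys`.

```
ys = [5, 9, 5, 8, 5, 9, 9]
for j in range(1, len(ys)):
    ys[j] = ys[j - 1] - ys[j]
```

[5, -4, -9, -17, -22, -31, -40]

j=1: ys[1] = 5-9 = -4 → [5, -4, 5, 8, 5, 9, 9]
j=2: ys[2] = (-4)-5 = -9 → [5, -4, -9, 8, 5, 9, 9]
j=3: ys[3] = (-9)-8 = -17 → [5, -4, -9, -17, 5, 9, 9]
j=4: ys[4] = (-17)-5 = -22 → [5, -4, -9, -17, -22, 9, 9]
j=5: ys[5] = (-22)-9 = -31 → [5, -4, -9, -17, -22, -31, 9]
j=6: ys[6] = (-31)-9 = -40 → [5, -4, -9, -17, -22, -31, -40]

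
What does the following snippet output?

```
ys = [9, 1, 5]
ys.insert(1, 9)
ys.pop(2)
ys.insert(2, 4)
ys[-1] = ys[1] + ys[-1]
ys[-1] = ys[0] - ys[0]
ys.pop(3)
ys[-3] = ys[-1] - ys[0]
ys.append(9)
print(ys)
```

[-5, 9, 4, 9]

insert 9 at 1 → [9, 9, 1, 5]
pop(2) removes 1 → [9, 9, 5]
insert 4 at 2 → [9, 9, 4, 5]
ys[-1] = ys[1]+ys[-1] = 9+5 = 14 → [9, 9, 4, 14]
ys[-1] = ys[0]-ys[0] = 9-9 = 0 → [9, 9, 4, 0]
pop(3) removes 0 → [9, 9, 4]
ys[-3] = ys[-1]-ys[0] = 4-9 = -5 → [-5, 9, 4]
append 9 → [-5, 9, 4, 9]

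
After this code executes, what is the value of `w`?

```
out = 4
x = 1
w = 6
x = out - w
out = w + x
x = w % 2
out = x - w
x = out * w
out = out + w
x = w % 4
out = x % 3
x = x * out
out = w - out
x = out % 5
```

x = 4-6 = -2
out = 6+(-2) = 4
x = 6%2 = 0
out = 0-6 = -6
x = (-6)*6 = -36
out = (-6)+6 = 0
x = 6%4 = 2
out = 2%3 = 2
x = 2*2 = 4
out = 6-2 = 4
x = 4%5 = 4

6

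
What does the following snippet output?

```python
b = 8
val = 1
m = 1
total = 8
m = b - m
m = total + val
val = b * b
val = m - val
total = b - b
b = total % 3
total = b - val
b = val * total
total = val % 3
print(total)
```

2

m = 8-1 = 7
m = 8+1 = 9
val = 8*8 = 64
val = 9-64 = -55
total = 8-8 = 0
b = 0%3 = 0
total = 0-(-55) = 55
b = (-55)*55 = -3025
total = (-55)%3 = 2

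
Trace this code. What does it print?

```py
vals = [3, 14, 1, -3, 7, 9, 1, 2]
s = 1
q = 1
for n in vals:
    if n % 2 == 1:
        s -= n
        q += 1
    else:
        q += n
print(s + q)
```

6

n=3: odd, s = 1-3 = -2; q=2
n=14: not odd; q=16
n=1: odd, s = (-2)-1 = -3; q=17
n=-3: odd, s = (-3)-(-3) = 0; q=18
n=7: odd, s = 0-7 = -7; q=19
n=9: odd, s = (-7)-9 = -16; q=20
n=1: odd, s = (-16)-1 = -17; q=21
n=2: not odd; q=23
s+q = (-17)+23 = 6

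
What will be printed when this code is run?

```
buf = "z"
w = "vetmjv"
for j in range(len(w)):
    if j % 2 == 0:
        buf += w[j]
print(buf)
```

zvtj

j=0: add 'v' → 'zv'
j=1: skip
j=2: add 't' → 'zvt'
j=3: skip
j=4: add 'j' → 'zvtj'
j=5: skip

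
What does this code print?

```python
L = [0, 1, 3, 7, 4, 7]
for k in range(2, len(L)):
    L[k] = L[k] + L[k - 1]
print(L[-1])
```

k=2: L[2] = 3+1 = 4 → [0, 1, 4, 7, 4, 7]
k=3: L[3] = 7+4 = 11 → [0, 1, 4, 11, 4, 7]
k=4: L[4] = 4+11 = 15 → [0, 1, 4, 11, 15, 7]
k=5: L[5] = 7+15 = 22 → [0, 1, 4, 11, 15, 22]

22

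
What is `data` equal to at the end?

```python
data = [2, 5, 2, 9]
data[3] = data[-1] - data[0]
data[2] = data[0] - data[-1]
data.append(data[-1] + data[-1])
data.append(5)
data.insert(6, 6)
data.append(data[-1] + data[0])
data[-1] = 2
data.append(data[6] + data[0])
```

data[3] = data[-1]-data[0] = 9-2 = 7 → [2, 5, 2, 7]
data[2] = data[0]-data[-1] = 2-7 = -5 → [2, 5, -5, 7]
append data[-1]+data[-1] = 7+7 = 14 → [2, 5, -5, 7, 14]
append 5 → [2, 5, -5, 7, 14, 5]
insert 6 at 6 → [2, 5, -5, 7, 14, 5, 6]
append data[-1]+data[0] = 6+2 = 8 → [2, 5, -5, 7, 14, 5, 6, 8]
data[-1] = 2 → [2, 5, -5, 7, 14, 5, 6, 2]
append data[6]+data[0] = 6+2 = 8 → [2, 5, -5, 7, 14, 5, 6, 2, 8]

[2, 5, -5, 7, 14, 5, 6, 2, 8]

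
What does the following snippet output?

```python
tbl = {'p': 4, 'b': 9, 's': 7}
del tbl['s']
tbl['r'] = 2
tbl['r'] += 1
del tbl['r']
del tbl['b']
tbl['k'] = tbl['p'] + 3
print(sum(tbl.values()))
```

del 's' → {'p': 4, 'b': 9}
tbl['r'] = 2 → {'p': 4, 'b': 9, 'r': 2}
tbl['r'] = 2+1 = 3 → {'p': 4, 'b': 9, 'r': 3}
del 'r' → {'p': 4, 'b': 9}
del 'b' → {'p': 4}
tbl['k'] = tbl['p']+3 = 7 → {'p': 4, 'k': 7}
sum of values = 11

11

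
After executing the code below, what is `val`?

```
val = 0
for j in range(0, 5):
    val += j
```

10

j=0: val = 0+0 = 0
j=1: val = 0+1 = 1
j=2: val = 1+2 = 3
j=3: val = 3+3 = 6
j=4: val = 6+4 = 10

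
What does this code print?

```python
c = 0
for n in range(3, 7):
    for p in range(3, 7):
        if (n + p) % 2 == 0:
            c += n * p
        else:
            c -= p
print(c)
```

n=3,p=3: even sum, c = 0+9 = 9
n=3,p=4: odd sum, c = 9-4 = 5
n=3,p=5: even sum, c = 5+15 = 20
n=3,p=6: odd sum, c = 20-6 = 14
n=4,p=3: odd sum, c = 14-3 = 11
n=4,p=4: even sum, c = 11+16 = 27
n=4,p=5: odd sum, c = 27-5 = 22
n=4,p=6: even sum, c = 22+24 = 46
n=5,p=3: even sum, c = 46+15 = 61
n=5,p=4: odd sum, c = 61-4 = 57
n=5,p=5: even sum, c = 57+25 = 82
n=5,p=6: odd sum, c = 82-6 = 76
n=6,p=3: odd sum, c = 76-3 = 73
n=6,p=4: even sum, c = 73+24 = 97
n=6,p=5: odd sum, c = 97-5 = 92
n=6,p=6: even sum, c = 92+36 = 128

128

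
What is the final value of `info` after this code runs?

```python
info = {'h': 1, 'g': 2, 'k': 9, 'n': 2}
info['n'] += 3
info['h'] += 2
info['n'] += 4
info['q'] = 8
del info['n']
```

{'h': 3, 'g': 2, 'k': 9, 'q': 8}

info['n'] = 2+3 = 5 → {'h': 1, 'g': 2, 'k': 9, 'n': 5}
info['h'] = 1+2 = 3 → {'h': 3, 'g': 2, 'k': 9, 'n': 5}
info['n'] = 5+4 = 9 → {'h': 3, 'g': 2, 'k': 9, 'n': 9}
info['q'] = 8 → {'h': 3, 'g': 2, 'k': 9, 'n': 9, 'q': 8}
del 'n' → {'h': 3, 'g': 2, 'k': 9, 'q': 8}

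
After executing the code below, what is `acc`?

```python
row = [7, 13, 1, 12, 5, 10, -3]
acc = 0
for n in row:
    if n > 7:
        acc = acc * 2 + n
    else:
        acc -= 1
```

71

n=7: not >7, acc = 0-1 = -1
n=13: >7, acc = (-1)*2+13 = 11
n=1: not >7, acc = 11-1 = 10
n=12: >7, acc = 10*2+12 = 32
n=5: not >7, acc = 32-1 = 31
n=10: >7, acc = 31*2+10 = 72
n=-3: not >7, acc = 72-1 = 71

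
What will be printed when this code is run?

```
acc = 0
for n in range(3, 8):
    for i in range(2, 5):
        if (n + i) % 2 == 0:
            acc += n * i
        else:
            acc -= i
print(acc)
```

n=3,i=2: odd sum, acc = 0-2 = -2
n=3,i=3: even sum, acc = (-2)+9 = 7
n=3,i=4: odd sum, acc = 7-4 = 3
n=4,i=2: even sum, acc = 3+8 = 11
n=4,i=3: odd sum, acc = 11-3 = 8
n=4,i=4: even sum, acc = 8+16 = 24
n=5,i=2: odd sum, acc = 24-2 = 22
n=5,i=3: even sum, acc = 22+15 = 37
n=5,i=4: odd sum, acc = 37-4 = 33
n=6,i=2: even sum, acc = 33+12 = 45
n=6,i=3: odd sum, acc = 45-3 = 42
n=6,i=4: even sum, acc = 42+24 = 66
n=7,i=2: odd sum, acc = 66-2 = 64
n=7,i=3: even sum, acc = 64+21 = 85
n=7,i=4: odd sum, acc = 85-4 = 81

81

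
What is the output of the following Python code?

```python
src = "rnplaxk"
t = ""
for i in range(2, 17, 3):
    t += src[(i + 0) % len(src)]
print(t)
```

pxnar

i=2: add src[2]='p' → 'p'
i=5: add src[5]='x' → 'px'
i=8: add src[1]='n' → 'pxn'
i=11: add src[4]='a' → 'pxna'
i=14: add src[0]='r' → 'pxnar'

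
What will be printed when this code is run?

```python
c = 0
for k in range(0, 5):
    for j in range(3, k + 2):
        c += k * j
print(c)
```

k=2,j=3: c = 0+6 = 6
k=3,j=3: c = 6+9 = 15
k=3,j=4: c = 15+12 = 27
k=4,j=3: c = 27+12 = 39
k=4,j=4: c = 39+16 = 55
k=4,j=5: c = 55+20 = 75

75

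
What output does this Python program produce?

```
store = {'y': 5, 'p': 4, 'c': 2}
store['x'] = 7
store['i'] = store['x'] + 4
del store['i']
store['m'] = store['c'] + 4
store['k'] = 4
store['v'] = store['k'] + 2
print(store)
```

store['x'] = 7 → {'y': 5, 'p': 4, 'c': 2, 'x': 7}
store['i'] = store['x']+4 = 11 → {'y': 5, 'p': 4, 'c': 2, 'x': 7, 'i': 11}
del 'i' → {'y': 5, 'p': 4, 'c': 2, 'x': 7}
store['m'] = store['c']+4 = 6 → {'y': 5, 'p': 4, 'c': 2, 'x': 7, 'm': 6}
store['k'] = 4 → {'y': 5, 'p': 4, 'c': 2, 'x': 7, 'm': 6, 'k': 4}
store['v'] = store['k']+2 = 6 → {'y': 5, 'p': 4, 'c': 2, 'x': 7, 'm': 6, 'k': 4, 'v': 6}

{'y': 5, 'p': 4, 'c': 2, 'x': 7, 'm': 6, 'k': 4, 'v': 6}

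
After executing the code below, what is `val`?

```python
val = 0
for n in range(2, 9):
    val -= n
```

n=2: val = 0-2 = -2
n=3: val = (-2)-3 = -5
n=4: val = (-5)-4 = -9
n=5: val = (-9)-5 = -14
n=6: val = (-14)-6 = -20
n=7: val = (-20)-7 = -27
n=8: val = (-27)-8 = -35

-35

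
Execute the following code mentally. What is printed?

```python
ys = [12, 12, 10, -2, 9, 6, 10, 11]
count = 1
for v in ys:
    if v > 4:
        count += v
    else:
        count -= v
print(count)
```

v=12: >4, count = 1+12 = 13
v=12: >4, count = 13+12 = 25
v=10: >4, count = 25+10 = 35
v=-2: not >4, count = 35-(-2) = 37
v=9: >4, count = 37+9 = 46
v=6: >4, count = 46+6 = 52
v=10: >4, count = 52+10 = 62
v=11: >4, count = 62+11 = 73

73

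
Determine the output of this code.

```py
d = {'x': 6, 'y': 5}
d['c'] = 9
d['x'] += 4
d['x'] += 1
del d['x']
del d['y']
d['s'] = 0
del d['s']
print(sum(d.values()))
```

9

d['c'] = 9 → {'x': 6, 'y': 5, 'c': 9}
d['x'] = 6+4 = 10 → {'x': 10, 'y': 5, 'c': 9}
d['x'] = 10+1 = 11 → {'x': 11, 'y': 5, 'c': 9}
del 'x' → {'y': 5, 'c': 9}
del 'y' → {'c': 9}
d['s'] = 0 → {'c': 9, 's': 0}
del 's' → {'c': 9}
sum of values = 9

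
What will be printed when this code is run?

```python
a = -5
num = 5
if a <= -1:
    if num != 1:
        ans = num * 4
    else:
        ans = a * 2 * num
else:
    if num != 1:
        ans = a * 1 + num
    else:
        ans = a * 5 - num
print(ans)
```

a=-5, num=5
a <= -1 is True; num != 1 is True
→ ans = num * 4 = 20

20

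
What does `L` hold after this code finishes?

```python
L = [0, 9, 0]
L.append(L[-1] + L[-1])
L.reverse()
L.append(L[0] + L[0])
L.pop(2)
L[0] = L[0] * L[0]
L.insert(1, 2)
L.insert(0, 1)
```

[1, 0, 2, 0, 0, 0]

append L[-1]+L[-1] = 0+0 = 0 → [0, 9, 0, 0]
reverse → [0, 0, 9, 0]
append L[0]+L[0] = 0+0 = 0 → [0, 0, 9, 0, 0]
pop(2) removes 9 → [0, 0, 0, 0]
L[0] = L[0]*L[0] = 0*0 = 0 → [0, 0, 0, 0]
insert 2 at 1 → [0, 2, 0, 0, 0]
insert 1 at 0 → [1, 0, 2, 0, 0, 0]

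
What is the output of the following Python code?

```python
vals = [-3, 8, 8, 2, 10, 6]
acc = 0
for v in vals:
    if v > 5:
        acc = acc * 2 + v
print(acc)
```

122

v=-3: not >5
v=8: >5, acc = 0*2+8 = 8
v=8: >5, acc = 8*2+8 = 24
v=2: not >5
v=10: >5, acc = 24*2+10 = 58
v=6: >5, acc = 58*2+6 = 122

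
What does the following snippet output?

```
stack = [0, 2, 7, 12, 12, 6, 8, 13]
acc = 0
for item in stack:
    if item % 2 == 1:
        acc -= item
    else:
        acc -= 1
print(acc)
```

-26

item=0: not odd, acc = 0-1 = -1
item=2: not odd, acc = (-1)-1 = -2
item=7: odd, acc = (-2)-7 = -9
item=12: not odd, acc = (-9)-1 = -10
item=12: not odd, acc = (-10)-1 = -11
item=6: not odd, acc = (-11)-1 = -12
item=8: not odd, acc = (-12)-1 = -13
item=13: odd, acc = (-13)-13 = -26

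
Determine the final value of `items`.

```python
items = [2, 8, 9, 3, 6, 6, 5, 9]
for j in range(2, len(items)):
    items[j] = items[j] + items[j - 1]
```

[2, 8, 17, 20, 26, 32, 37, 46]

j=2: items[2] = 9+8 = 17 → [2, 8, 17, 3, 6, 6, 5, 9]
j=3: items[3] = 3+17 = 20 → [2, 8, 17, 20, 6, 6, 5, 9]
j=4: items[4] = 6+20 = 26 → [2, 8, 17, 20, 26, 6, 5, 9]
j=5: items[5] = 6+26 = 32 → [2, 8, 17, 20, 26, 32, 5, 9]
j=6: items[6] = 5+32 = 37 → [2, 8, 17, 20, 26, 32, 37, 9]
j=7: items[7] = 9+37 = 46 → [2, 8, 17, 20, 26, 32, 37, 46]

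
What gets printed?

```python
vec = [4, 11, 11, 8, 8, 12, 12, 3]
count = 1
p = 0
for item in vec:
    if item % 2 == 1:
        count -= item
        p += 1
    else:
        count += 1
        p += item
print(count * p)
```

item=4: not odd, count = 1+1 = 2; p=4
item=11: odd, count = 2-11 = -9; p=5
item=11: odd, count = (-9)-11 = -20; p=6
item=8: not odd, count = (-20)+1 = -19; p=14
item=8: not odd, count = (-19)+1 = -18; p=22
item=12: not odd, count = (-18)+1 = -17; p=34
item=12: not odd, count = (-17)+1 = -16; p=46
item=3: odd, count = (-16)-3 = -19; p=47
count*p = (-19)*47 = -893

-893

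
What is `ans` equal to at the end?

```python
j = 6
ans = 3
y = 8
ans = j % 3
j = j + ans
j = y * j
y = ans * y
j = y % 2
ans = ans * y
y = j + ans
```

0

ans = 6%3 = 0
j = 6+0 = 6
j = 8*6 = 48
y = 0*8 = 0
j = 0%2 = 0
ans = 0*0 = 0
y = 0+0 = 0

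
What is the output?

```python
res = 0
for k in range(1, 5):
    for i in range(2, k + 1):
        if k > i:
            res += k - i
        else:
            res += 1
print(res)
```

k=2,i=2: not 2>2, res = 0+1 = 1
k=3,i=2: 3>2, res = 1+1 = 2
k=3,i=3: not 3>3, res = 2+1 = 3
k=4,i=2: 4>2, res = 3+2 = 5
k=4,i=3: 4>3, res = 5+1 = 6
k=4,i=4: not 4>4, res = 6+1 = 7

7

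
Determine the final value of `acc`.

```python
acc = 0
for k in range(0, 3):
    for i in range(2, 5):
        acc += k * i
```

k=0,i=2: acc = 0+0 = 0
k=0,i=3: acc = 0+0 = 0
k=0,i=4: acc = 0+0 = 0
k=1,i=2: acc = 0+2 = 2
k=1,i=3: acc = 2+3 = 5
k=1,i=4: acc = 5+4 = 9
k=2,i=2: acc = 9+4 = 13
k=2,i=3: acc = 13+6 = 19
k=2,i=4: acc = 19+8 = 27

27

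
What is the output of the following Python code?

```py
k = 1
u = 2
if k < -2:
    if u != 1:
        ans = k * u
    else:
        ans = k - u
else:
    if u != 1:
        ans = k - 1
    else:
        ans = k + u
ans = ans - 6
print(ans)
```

k=1, u=2
k < -2 is False; u != 1 is True
→ ans = k - 1 = 0
ans = 0-6 = -6

-6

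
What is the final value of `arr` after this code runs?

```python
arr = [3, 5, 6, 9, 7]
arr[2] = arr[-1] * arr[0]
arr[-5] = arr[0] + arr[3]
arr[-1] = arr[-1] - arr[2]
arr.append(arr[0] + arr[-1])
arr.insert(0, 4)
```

[4, 12, 5, 21, 9, -14, -2]

arr[2] = arr[-1]*arr[0] = 7*3 = 21 → [3, 5, 21, 9, 7]
arr[-5] = arr[0]+arr[3] = 3+9 = 12 → [12, 5, 21, 9, 7]
arr[-1] = arr[-1]-arr[2] = 7-21 = -14 → [12, 5, 21, 9, -14]
append arr[0]+arr[-1] = 12+(-14) = -2 → [12, 5, 21, 9, -14, -2]
insert 4 at 0 → [4, 12, 5, 21, 9, -14, -2]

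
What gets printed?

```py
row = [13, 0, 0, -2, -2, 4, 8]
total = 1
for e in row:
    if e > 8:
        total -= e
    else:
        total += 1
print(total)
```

e=13: >8, total = 1-13 = -12
e=0: not >8, total = (-12)+1 = -11
e=0: not >8, total = (-11)+1 = -10
e=-2: not >8, total = (-10)+1 = -9
e=-2: not >8, total = (-9)+1 = -8
e=4: not >8, total = (-8)+1 = -7
e=8: not >8, total = (-7)+1 = -6

-6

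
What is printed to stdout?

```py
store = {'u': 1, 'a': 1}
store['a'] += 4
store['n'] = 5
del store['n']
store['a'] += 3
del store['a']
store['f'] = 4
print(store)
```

store['a'] = 1+4 = 5 → {'u': 1, 'a': 5}
store['n'] = 5 → {'u': 1, 'a': 5, 'n': 5}
del 'n' → {'u': 1, 'a': 5}
store['a'] = 5+3 = 8 → {'u': 1, 'a': 8}
del 'a' → {'u': 1}
store['f'] = 4 → {'u': 1, 'f': 4}

{'u': 1, 'f': 4}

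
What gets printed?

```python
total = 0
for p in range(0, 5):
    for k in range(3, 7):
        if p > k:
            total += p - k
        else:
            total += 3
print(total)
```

p=0,k=3: not 0>3, total = 0+3 = 3
p=0,k=4: not 0>4, total = 3+3 = 6
p=0,k=5: not 0>5, total = 6+3 = 9
p=0,k=6: not 0>6, total = 9+3 = 12
p=1,k=3: not 1>3, total = 12+3 = 15
p=1,k=4: not 1>4, total = 15+3 = 18
p=1,k=5: not 1>5, total = 18+3 = 21
p=1,k=6: not 1>6, total = 21+3 = 24
p=2,k=3: not 2>3, total = 24+3 = 27
p=2,k=4: not 2>4, total = 27+3 = 30
p=2,k=5: not 2>5, total = 30+3 = 33
p=2,k=6: not 2>6, total = 33+3 = 36
p=3,k=3: not 3>3, total = 36+3 = 39
p=3,k=4: not 3>4, total = 39+3 = 42
p=3,k=5: not 3>5, total = 42+3 = 45
p=3,k=6: not 3>6, total = 45+3 = 48
p=4,k=3: 4>3, total = 48+1 = 49
p=4,k=4: not 4>4, total = 49+3 = 52
p=4,k=5: not 4>5, total = 52+3 = 55
p=4,k=6: not 4>6, total = 55+3 = 58

58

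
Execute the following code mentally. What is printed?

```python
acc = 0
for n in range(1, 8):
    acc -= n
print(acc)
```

n=1: acc = 0-1 = -1
n=2: acc = (-1)-2 = -3
n=3: acc = (-3)-3 = -6
n=4: acc = (-6)-4 = -10
n=5: acc = (-10)-5 = -15
n=6: acc = (-15)-6 = -21
n=7: acc = (-21)-7 = -28

-28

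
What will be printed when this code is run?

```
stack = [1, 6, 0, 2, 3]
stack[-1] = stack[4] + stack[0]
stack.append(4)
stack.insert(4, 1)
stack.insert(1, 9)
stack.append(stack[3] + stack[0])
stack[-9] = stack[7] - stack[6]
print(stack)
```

[0, 9, 6, 0, 2, 1, 4, 4, 1]

stack[-1] = stack[4]+stack[0] = 3+1 = 4 → [1, 6, 0, 2, 4]
append 4 → [1, 6, 0, 2, 4, 4]
insert 1 at 4 → [1, 6, 0, 2, 1, 4, 4]
insert 9 at 1 → [1, 9, 6, 0, 2, 1, 4, 4]
append stack[3]+stack[0] = 0+1 = 1 → [1, 9, 6, 0, 2, 1, 4, 4, 1]
stack[-9] = stack[7]-stack[6] = 4-4 = 0 → [0, 9, 6, 0, 2, 1, 4, 4, 1]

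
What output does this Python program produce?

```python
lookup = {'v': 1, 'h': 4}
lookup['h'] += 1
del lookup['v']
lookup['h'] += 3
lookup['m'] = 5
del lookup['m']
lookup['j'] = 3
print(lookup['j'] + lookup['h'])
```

lookup['h'] = 4+1 = 5 → {'v': 1, 'h': 5}
del 'v' → {'h': 5}
lookup['h'] = 5+3 = 8 → {'h': 8}
lookup['m'] = 5 → {'h': 8, 'm': 5}
del 'm' → {'h': 8}
lookup['j'] = 3 → {'h': 8, 'j': 3}
lookup['j']+lookup['h'] = 3+8 = 11

11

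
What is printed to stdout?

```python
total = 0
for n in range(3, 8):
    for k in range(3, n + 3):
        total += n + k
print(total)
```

265

n=3,k=3: total = 0+6 = 6
n=3,k=4: total = 6+7 = 13
n=3,k=5: total = 13+8 = 21
n=4,k=3: total = 21+7 = 28
n=4,k=4: total = 28+8 = 36
n=4,k=5: total = 36+9 = 45
n=4,k=6: total = 45+10 = 55
n=5,k=3: total = 55+8 = 63
n=5,k=4: total = 63+9 = 72
n=5,k=5: total = 72+10 = 82
n=5,k=6: total = 82+11 = 93
n=5,k=7: total = 93+12 = 105
n=6,k=3: total = 105+9 = 114
n=6,k=4: total = 114+10 = 124
n=6,k=5: total = 124+11 = 135
n=6,k=6: total = 135+12 = 147
n=6,k=7: total = 147+13 = 160
n=6,k=8: total = 160+14 = 174
n=7,k=3: total = 174+10 = 184
n=7,k=4: total = 184+11 = 195
n=7,k=5: total = 195+12 = 207
n=7,k=6: total = 207+13 = 220
n=7,k=7: total = 220+14 = 234
n=7,k=8: total = 234+15 = 249
n=7,k=9: total = 249+16 = 265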